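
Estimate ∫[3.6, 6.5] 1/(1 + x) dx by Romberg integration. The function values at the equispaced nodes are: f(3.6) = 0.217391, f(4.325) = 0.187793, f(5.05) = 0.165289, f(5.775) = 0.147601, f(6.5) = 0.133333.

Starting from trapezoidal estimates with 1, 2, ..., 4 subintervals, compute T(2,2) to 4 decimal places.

T(0,0) (trapezoid, 1 panel, h=2.9000): 0.508550
T(1,0) (trapezoid, 2 panels, h=1.4500): 0.493944
T(2,0) (trapezoid, 4 panels, h=0.7250): 0.490133
T(1,1) = 0.493944 + (0.493944 − 0.508550)/3 = 0.489075
T(2,1) = 0.490133 + (0.490133 − 0.493944)/3 = 0.488863
T(2,2) = 0.488863 + (0.488863 − 0.489075)/15 = 0.488849

0.4888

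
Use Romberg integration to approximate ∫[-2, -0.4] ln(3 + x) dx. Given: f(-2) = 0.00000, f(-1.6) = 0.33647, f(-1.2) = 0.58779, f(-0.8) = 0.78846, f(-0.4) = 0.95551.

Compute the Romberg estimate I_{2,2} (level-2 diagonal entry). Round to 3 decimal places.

0.884

I_{0,0} (trapezoid, 1 panel, h=1.6000): 0.76441
I_{1,0} (trapezoid, 2 panels, h=0.8000): 0.85244
I_{2,0} (trapezoid, 4 panels, h=0.4000): 0.87619
I_{1,1} = 0.85244 + (0.85244 − 0.76441)/3 = 0.88178
I_{2,1} = 0.87619 + (0.87619 − 0.85244)/3 = 0.88411
I_{2,2} = 0.88411 + (0.88411 − 0.88178)/15 = 0.88427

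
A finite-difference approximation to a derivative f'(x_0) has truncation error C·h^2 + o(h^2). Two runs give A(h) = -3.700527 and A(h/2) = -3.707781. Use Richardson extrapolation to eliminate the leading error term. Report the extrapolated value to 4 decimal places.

The leading error scales as h^2; refining by a factor of 2 reduces it by 2^2 = 4.
Extrapolated value = (4·A(h/2) − A(h)) / (4 − 1)
= (4·(-3.707781) − (-3.700527)) / 3
= -11.130597 / 3 = -3.710199

-3.7102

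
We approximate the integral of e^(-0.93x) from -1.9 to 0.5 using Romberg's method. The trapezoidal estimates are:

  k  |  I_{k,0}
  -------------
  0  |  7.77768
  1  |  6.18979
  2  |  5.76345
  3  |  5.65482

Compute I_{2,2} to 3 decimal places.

I_{1,1} = (4·6.18979 − 7.77768) / 3 = 5.66049
I_{2,1} = 5.76345 + (5.76345 − 6.18979)/3 = 5.62134
I_{2,2} = (16·5.62134 − 5.66049) / 15 = 5.61873

5.619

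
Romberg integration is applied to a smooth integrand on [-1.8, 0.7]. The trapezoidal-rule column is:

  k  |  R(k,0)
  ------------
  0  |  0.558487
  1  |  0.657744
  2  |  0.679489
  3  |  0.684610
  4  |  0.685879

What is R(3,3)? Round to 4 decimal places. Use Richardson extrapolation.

0.6863

Richardson extrapolation on the trapezoidal column (denominator 4−1=3):
R(1,1) = (4·0.657744 − 0.558487) / 3 = 0.690830
R(2,1) = 0.679489 + (0.679489 − 0.657744)/3 = 0.686737
R(3,1) = 0.684610 + (0.684610 − 0.679489)/3 = 0.686317
R(2,2) = 0.686737 + (0.686737 − 0.690830)/15 = 0.686464
R(3,2) = 0.686317 + (0.686317 − 0.686737)/15 = 0.686289
R(3,3) = (64·0.686289 − 0.686464) / 63 = 0.686286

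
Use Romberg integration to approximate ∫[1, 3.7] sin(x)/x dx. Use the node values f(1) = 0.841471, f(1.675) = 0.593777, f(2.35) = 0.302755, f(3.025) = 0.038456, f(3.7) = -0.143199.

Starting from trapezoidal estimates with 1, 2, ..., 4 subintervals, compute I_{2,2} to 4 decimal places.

I_{0,0} (trapezoid, 1 panel, h=2.7000): 0.942667
I_{1,0} (trapezoid, 2 panels, h=1.3500): 0.880053
I_{2,0} (trapezoid, 4 panels, h=0.6750): 0.866784
I_{1,1} = 0.880053 + (0.880053 − 0.942667)/3 = 0.859182
I_{2,1} = 0.866784 + (0.866784 − 0.880053)/3 = 0.862361
I_{2,2} = 0.862361 + (0.862361 − 0.859182)/15 = 0.862573

0.8626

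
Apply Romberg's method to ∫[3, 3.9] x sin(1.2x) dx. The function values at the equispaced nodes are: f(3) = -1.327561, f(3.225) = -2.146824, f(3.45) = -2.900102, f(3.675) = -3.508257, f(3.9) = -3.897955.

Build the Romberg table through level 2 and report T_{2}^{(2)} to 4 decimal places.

T_{0}^{(0)} (trapezoid, 1 panel, h=0.9000): -2.351482
T_{1}^{(0)} (trapezoid, 2 panels, h=0.4500): -2.480787
T_{2}^{(0)} (trapezoid, 4 panels, h=0.2250): -2.512787
T_{1}^{(1)} = -2.480787 + (-2.480787 − (-2.351482))/3 = -2.523889
T_{2}^{(1)} = -2.512787 + (-2.512787 − (-2.480787))/3 = -2.523454
T_{2}^{(2)} = -2.523454 + (-2.523454 − (-2.523889))/15 = -2.523425

-2.5234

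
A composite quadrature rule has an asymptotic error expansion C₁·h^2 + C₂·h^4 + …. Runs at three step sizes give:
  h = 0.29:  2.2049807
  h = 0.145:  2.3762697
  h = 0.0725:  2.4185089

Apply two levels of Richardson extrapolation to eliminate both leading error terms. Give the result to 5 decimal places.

First eliminate the h^2 term (factor 2^2 = 4):
  B₁ = (4·2.3762697 − 2.2049807)/3 = 2.4333660
  B₂ = (4·2.4185089 − 2.3762697)/3 = 2.4325886
Then eliminate the h^4 term (factor 2^4 = 16):
  (16·2.4325886 − 2.4333660)/15 = 2.4325368

2.43254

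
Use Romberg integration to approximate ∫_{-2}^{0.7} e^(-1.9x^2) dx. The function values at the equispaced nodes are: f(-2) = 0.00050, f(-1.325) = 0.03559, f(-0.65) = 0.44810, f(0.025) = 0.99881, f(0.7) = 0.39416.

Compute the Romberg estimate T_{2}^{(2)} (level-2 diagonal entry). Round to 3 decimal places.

T_{0}^{(0)} (trapezoid, 1 panel, h=2.7000): 0.53279
T_{1}^{(0)} (trapezoid, 2 panels, h=1.3500): 0.87133
T_{2}^{(0)} (trapezoid, 4 panels, h=0.6750): 1.13389
T_{1}^{(1)} = 0.87133 + (0.87133 − 0.53279)/3 = 0.98418
T_{2}^{(1)} = 1.13389 + (1.13389 − 0.87133)/3 = 1.22141
T_{2}^{(2)} = 1.22141 + (1.22141 − 0.98418)/15 = 1.23723

1.237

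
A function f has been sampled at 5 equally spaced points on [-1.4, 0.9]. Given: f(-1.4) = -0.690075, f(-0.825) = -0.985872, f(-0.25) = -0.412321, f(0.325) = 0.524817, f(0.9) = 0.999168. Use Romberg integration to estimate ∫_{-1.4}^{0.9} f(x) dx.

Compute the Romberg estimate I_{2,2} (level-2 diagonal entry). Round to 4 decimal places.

-0.4482

I_{0,0} (trapezoid, 1 panel, h=2.3000): 0.355457
I_{1,0} (trapezoid, 2 panels, h=1.1500): -0.296441
I_{2,0} (trapezoid, 4 panels, h=0.5750): -0.413327
I_{1,1} = -0.296441 + (-0.296441 − 0.355457)/3 = -0.513740
I_{2,1} = -0.413327 + (-0.413327 − (-0.296441))/3 = -0.452289
I_{2,2} = -0.452289 + (-0.452289 − (-0.513740))/15 = -0.448192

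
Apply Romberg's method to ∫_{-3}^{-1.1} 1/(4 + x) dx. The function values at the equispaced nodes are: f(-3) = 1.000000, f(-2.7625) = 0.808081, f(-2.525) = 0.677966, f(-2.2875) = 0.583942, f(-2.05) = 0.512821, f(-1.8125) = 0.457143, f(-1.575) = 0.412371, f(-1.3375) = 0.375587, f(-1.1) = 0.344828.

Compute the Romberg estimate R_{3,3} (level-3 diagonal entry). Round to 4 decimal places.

1.0647

R_{0,0} (trapezoid, 1 panel, h=1.9000): 1.277587
R_{1,0} (trapezoid, 2 panels, h=0.9500): 1.125973
R_{2,0} (trapezoid, 4 panels, h=0.4750): 1.080897
R_{3,0} (trapezoid, 8 panels, h=0.2375): 1.068827
R_{1,1} = 1.125973 + (1.125973 − 1.277587)/3 = 1.075435
R_{2,1} = 1.080897 + (1.080897 − 1.125973)/3 = 1.065872
R_{3,1} = 1.068827 + (1.068827 − 1.080897)/3 = 1.064804
R_{2,2} = 1.065872 + (1.065872 − 1.075435)/15 = 1.065234
R_{3,2} = 1.064804 + (1.064804 − 1.065872)/15 = 1.064733
R_{3,3} = 1.064733 + (1.064733 − 1.065234)/63 = 1.064725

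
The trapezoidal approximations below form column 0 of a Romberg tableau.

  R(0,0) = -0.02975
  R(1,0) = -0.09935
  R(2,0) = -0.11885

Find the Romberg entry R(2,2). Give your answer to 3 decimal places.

R(1,1) = -0.09935 + (-0.09935 − (-0.02975))/3 = -0.12255
R(2,1) = -0.11885 + (-0.11885 − (-0.09935))/3 = -0.12535
R(2,2) = -0.12535 + (-0.12535 − (-0.12255))/15 = -0.12554
(Column j=1 coincides with Simpson's rule on the same nodes.)

-0.126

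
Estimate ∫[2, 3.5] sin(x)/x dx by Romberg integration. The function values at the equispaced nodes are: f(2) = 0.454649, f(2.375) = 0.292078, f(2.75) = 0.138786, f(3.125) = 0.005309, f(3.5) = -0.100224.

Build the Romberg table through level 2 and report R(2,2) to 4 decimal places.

0.2277

R(0,0) (trapezoid, 1 panel, h=1.5000): 0.265819
R(1,0) (trapezoid, 2 panels, h=0.7500): 0.236999
R(2,0) (trapezoid, 4 panels, h=0.3750): 0.230020
R(1,1) = 0.236999 + (0.236999 − 0.265819)/3 = 0.227392
R(2,1) = 0.230020 + (0.230020 − 0.236999)/3 = 0.227694
R(2,2) = 0.227694 + (0.227694 − 0.227392)/15 = 0.227714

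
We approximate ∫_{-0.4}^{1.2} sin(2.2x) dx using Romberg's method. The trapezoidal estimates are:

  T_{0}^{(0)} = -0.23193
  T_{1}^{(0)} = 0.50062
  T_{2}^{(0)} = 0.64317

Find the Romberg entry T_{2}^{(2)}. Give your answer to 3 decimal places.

T_{1}^{(1)} = (4·0.50062 − (-0.23193)) / 3 = 0.74480
T_{2}^{(1)} = (4·0.64317 − 0.50062) / 3 = 0.69069
T_{2}^{(2)} = (16·0.69069 − 0.74480) / 15 = 0.68708

0.687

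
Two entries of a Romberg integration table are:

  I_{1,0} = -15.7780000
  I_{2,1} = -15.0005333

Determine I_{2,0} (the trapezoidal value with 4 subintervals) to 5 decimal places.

From I_{2,1} = (4·I_{2,0} − I_{1,0})/3, solve for I_{2,0}:
4·I_{2,0} = 3·(-15.0005333) + (-15.7780000) = -60.7795999
I_{2,0} = -15.1949000

-15.19490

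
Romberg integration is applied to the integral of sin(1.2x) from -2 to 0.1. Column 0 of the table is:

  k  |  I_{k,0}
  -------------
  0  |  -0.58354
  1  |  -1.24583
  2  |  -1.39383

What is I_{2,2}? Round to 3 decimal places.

-1.442

I_{1,1} = -1.24583 + (-1.24583 − (-0.58354))/3 = -1.46659
I_{2,1} = (4·(-1.39383) − (-1.24583)) / 3 = -1.44316
I_{2,2} = -1.44316 + (-1.44316 − (-1.46659))/15 = -1.44160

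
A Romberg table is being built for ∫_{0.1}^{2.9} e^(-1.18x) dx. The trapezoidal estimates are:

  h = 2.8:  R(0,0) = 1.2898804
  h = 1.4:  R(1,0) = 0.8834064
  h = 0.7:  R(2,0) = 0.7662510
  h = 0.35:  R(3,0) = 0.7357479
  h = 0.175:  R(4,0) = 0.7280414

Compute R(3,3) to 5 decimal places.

R(1,1) = 0.8834064 + (0.8834064 − 1.2898804)/3 = 0.7479151
R(2,1) = 0.7662510 + (0.7662510 − 0.8834064)/3 = 0.7271992
R(3,1) = (4·0.7357479 − 0.7662510) / 3 = 0.7255802
R(2,2) = (16·0.7271992 − 0.7479151) / 15 = 0.7258181
R(3,2) = (16·0.7255802 − 0.7271992) / 15 = 0.7254723
R(3,3) = 0.7254723 + (0.7254723 − 0.7258181)/63 = 0.7254668
(Column j=1 coincides with Simpson's rule on the same nodes.)

0.72547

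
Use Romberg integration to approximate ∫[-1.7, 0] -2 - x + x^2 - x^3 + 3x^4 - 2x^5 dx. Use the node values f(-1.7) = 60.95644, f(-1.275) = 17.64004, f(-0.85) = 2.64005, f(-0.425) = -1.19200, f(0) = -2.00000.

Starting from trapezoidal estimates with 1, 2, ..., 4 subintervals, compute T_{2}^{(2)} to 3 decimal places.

18.336

T_{0}^{(0)} (trapezoid, 1 panel, h=1.7000): 50.11297
T_{1}^{(0)} (trapezoid, 2 panels, h=0.8500): 27.30053
T_{2}^{(0)} (trapezoid, 4 panels, h=0.4250): 20.64068
T_{1}^{(1)} = 27.30053 + (27.30053 − 50.11297)/3 = 19.69638
T_{2}^{(1)} = 20.64068 + (20.64068 − 27.30053)/3 = 18.42073
T_{2}^{(2)} = 18.42073 + (18.42073 − 19.69638)/15 = 18.33569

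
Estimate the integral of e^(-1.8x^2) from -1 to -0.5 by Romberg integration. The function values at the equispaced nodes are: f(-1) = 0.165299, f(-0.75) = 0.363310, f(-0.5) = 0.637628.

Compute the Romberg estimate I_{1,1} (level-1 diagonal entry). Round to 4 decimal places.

0.1880

I_{0,0} (trapezoid, 1 panel, h=0.5000): 0.200732
I_{1,0} (trapezoid, 2 panels, h=0.2500): 0.191193
I_{1,1} = 0.191193 + (0.191193 − 0.200732)/3 = 0.188013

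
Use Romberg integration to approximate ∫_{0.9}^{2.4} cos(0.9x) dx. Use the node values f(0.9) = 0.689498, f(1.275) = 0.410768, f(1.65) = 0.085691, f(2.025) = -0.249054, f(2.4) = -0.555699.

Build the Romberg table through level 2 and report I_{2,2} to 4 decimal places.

0.1190

I_{0,0} (trapezoid, 1 panel, h=1.5000): 0.100349
I_{1,0} (trapezoid, 2 panels, h=0.7500): 0.114443
I_{2,0} (trapezoid, 4 panels, h=0.3750): 0.117864
I_{1,1} = 0.114443 + (0.114443 − 0.100349)/3 = 0.119141
I_{2,1} = 0.117864 + (0.117864 − 0.114443)/3 = 0.119004
I_{2,2} = 0.119004 + (0.119004 − 0.119141)/15 = 0.118995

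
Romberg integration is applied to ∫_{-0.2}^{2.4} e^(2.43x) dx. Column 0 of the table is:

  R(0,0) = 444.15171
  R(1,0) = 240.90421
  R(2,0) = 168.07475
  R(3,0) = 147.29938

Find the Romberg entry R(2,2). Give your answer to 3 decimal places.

141.841

Richardson extrapolation on the trapezoidal column (denominator 4−1=3):
R(1,1) = 240.90421 + (240.90421 − 444.15171)/3 = 173.15504
R(2,1) = (4·168.07475 − 240.90421) / 3 = 143.79826
R(2,2) = (16·143.79826 − 173.15504) / 15 = 141.84114
(Column j=1 coincides with Simpson's rule on the same nodes.)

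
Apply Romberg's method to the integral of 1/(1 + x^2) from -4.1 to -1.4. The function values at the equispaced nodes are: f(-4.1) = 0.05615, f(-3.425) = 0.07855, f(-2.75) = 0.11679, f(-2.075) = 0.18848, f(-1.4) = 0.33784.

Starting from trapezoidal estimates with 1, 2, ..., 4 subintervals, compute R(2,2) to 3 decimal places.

R(0,0) (trapezoid, 1 panel, h=2.7000): 0.53189
R(1,0) (trapezoid, 2 panels, h=1.3500): 0.42361
R(2,0) (trapezoid, 4 panels, h=0.6750): 0.39205
R(1,1) = 0.42361 + (0.42361 − 0.53189)/3 = 0.38752
R(2,1) = 0.39205 + (0.39205 − 0.42361)/3 = 0.38153
R(2,2) = 0.38153 + (0.38153 − 0.38752)/15 = 0.38113

0.381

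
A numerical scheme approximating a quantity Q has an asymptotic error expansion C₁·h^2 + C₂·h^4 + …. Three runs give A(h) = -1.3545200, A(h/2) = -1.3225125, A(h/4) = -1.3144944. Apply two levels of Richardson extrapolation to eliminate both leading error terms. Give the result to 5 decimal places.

First eliminate the h^2 term (factor 2^2 = 4):
  B₁ = (4·(-1.3225125) − (-1.3545200))/3 = -1.3118433
  B₂ = (4·(-1.3144944) − (-1.3225125))/3 = -1.3118217
Then eliminate the h^4 term (factor 2^4 = 16):
  (16·(-1.3118217) − (-1.3118433))/15 = -1.3118203

-1.31182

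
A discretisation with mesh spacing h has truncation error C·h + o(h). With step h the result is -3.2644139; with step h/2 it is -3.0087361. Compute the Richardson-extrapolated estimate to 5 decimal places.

-2.75306

Extrapolated value = (2·A(h/2) − A(h)) / (2 − 1)
= (2·(-3.0087361) − (-3.2644139)) / 1
= -2.7530583 / 1 = -2.7530583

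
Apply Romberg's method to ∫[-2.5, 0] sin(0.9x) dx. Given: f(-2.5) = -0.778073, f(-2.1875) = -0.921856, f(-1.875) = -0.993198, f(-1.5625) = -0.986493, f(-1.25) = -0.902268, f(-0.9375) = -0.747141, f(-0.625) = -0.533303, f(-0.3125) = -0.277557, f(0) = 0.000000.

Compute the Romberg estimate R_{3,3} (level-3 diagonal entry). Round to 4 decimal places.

R_{0,0} (trapezoid, 1 panel, h=2.5000): -0.972591
R_{1,0} (trapezoid, 2 panels, h=1.2500): -1.614131
R_{2,0} (trapezoid, 4 panels, h=0.6250): -1.761128
R_{3,0} (trapezoid, 8 panels, h=0.3125): -1.797141
R_{1,1} = -1.614131 + (-1.614131 − (-0.972591))/3 = -1.827978
R_{2,1} = -1.761128 + (-1.761128 − (-1.614131))/3 = -1.810127
R_{3,1} = -1.797141 + (-1.797141 − (-1.761128))/3 = -1.809145
R_{2,2} = -1.810127 + (-1.810127 − (-1.827978))/15 = -1.808937
R_{3,2} = -1.809145 + (-1.809145 − (-1.810127))/15 = -1.809080
R_{3,3} = -1.809080 + (-1.809080 − (-1.808937))/63 = -1.809082

-1.8091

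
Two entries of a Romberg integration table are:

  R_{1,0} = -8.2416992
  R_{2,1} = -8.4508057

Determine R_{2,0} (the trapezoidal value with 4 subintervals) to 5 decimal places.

-8.39853

From R_{2,1} = (4·R_{2,0} − R_{1,0})/3, solve for R_{2,0}:
4·R_{2,0} = 3·(-8.4508057) + (-8.2416992) = -33.5941163
R_{2,0} = -8.3985291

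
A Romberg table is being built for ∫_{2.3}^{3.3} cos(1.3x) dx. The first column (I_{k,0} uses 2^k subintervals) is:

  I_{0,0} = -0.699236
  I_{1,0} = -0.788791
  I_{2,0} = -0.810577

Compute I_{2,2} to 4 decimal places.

-0.8178

I_{1,1} = -0.788791 + (-0.788791 − (-0.699236))/3 = -0.818643
I_{2,1} = -0.810577 + (-0.810577 − (-0.788791))/3 = -0.817839
I_{2,2} = -0.817839 + (-0.817839 − (-0.818643))/15 = -0.817785
(Column j=1 coincides with Simpson's rule on the same nodes.)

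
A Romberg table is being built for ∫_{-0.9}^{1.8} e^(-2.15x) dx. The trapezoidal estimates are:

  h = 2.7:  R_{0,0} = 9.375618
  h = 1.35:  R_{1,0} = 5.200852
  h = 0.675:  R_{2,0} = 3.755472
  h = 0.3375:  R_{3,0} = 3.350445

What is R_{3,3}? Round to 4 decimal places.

3.2111

Richardson extrapolation on the trapezoidal column (denominator 4−1=3):
R_{1,1} = (4·5.200852 − 9.375618) / 3 = 3.809263
R_{2,1} = 3.755472 + (3.755472 − 5.200852)/3 = 3.273679
R_{3,1} = 3.350445 + (3.350445 − 3.755472)/3 = 3.215436
R_{2,2} = 3.273679 + (3.273679 − 3.809263)/15 = 3.237973
R_{3,2} = (16·3.215436 − 3.273679) / 15 = 3.211553
R_{3,3} = 3.211553 + (3.211553 − 3.237973)/63 = 3.211134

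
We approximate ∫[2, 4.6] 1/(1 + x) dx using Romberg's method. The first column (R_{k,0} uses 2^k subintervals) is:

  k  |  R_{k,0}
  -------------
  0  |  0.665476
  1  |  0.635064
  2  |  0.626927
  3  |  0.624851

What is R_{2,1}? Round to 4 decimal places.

0.6242

R_{2,1} = (4·0.626927 − 0.635064) / 3 = 0.624215
(Column j=1 coincides with Simpson's rule on the same nodes.)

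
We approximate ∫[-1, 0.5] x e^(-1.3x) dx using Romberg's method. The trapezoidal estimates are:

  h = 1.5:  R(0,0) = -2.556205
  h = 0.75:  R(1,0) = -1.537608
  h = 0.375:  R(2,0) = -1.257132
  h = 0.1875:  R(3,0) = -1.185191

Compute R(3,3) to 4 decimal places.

R(1,1) = (4·(-1.537608) − (-2.556205)) / 3 = -1.198076
R(2,1) = -1.257132 + (-1.257132 − (-1.537608))/3 = -1.163640
R(3,1) = (4·(-1.185191) − (-1.257132)) / 3 = -1.161211
R(2,2) = (16·(-1.163640) − (-1.198076)) / 15 = -1.161344
R(3,2) = (16·(-1.161211) − (-1.163640)) / 15 = -1.161049
R(3,3) = -1.161049 + (-1.161049 − (-1.161344))/63 = -1.161044

-1.1610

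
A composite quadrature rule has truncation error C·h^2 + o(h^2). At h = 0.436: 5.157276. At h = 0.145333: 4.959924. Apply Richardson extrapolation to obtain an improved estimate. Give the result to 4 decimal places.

Extrapolated value = (9·A(h/3) − A(h)) / (9 − 1)
= (9·4.959924 − 5.157276) / 8
= 39.482040 / 8 = 4.935255

4.9353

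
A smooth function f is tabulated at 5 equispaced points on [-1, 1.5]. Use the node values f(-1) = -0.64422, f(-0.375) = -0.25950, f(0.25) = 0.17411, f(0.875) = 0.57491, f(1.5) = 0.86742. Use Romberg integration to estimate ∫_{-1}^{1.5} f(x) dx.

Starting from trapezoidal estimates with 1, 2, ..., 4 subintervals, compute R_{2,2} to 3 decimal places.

0.382

R_{0,0} (trapezoid, 1 panel, h=2.5000): 0.27900
R_{1,0} (trapezoid, 2 panels, h=1.2500): 0.35714
R_{2,0} (trapezoid, 4 panels, h=0.6250): 0.37570
R_{1,1} = 0.35714 + (0.35714 − 0.27900)/3 = 0.38319
R_{2,1} = 0.37570 + (0.37570 − 0.35714)/3 = 0.38189
R_{2,2} = 0.38189 + (0.38189 − 0.38319)/15 = 0.38180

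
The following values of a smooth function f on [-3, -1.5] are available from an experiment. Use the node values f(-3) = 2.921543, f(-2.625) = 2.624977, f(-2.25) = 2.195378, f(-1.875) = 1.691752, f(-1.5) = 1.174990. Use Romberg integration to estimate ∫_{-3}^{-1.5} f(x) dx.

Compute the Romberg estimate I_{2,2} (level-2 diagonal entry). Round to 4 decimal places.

3.2193

I_{0,0} (trapezoid, 1 panel, h=1.5000): 3.072400
I_{1,0} (trapezoid, 2 panels, h=0.7500): 3.182733
I_{2,0} (trapezoid, 4 panels, h=0.3750): 3.210140
I_{1,1} = 3.182733 + (3.182733 − 3.072400)/3 = 3.219511
I_{2,1} = 3.210140 + (3.210140 − 3.182733)/3 = 3.219276
I_{2,2} = 3.219276 + (3.219276 − 3.219511)/15 = 3.219260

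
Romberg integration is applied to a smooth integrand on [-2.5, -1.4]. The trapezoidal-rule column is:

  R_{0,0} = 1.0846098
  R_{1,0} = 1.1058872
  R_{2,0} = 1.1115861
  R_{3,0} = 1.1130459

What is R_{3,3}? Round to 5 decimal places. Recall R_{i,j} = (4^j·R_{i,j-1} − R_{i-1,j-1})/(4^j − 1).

R_{1,1} = 1.1058872 + (1.1058872 − 1.0846098)/3 = 1.1129797
R_{2,1} = (4·1.1115861 − 1.1058872) / 3 = 1.1134857
R_{3,1} = (4·1.1130459 − 1.1115861) / 3 = 1.1135325
R_{2,2} = 1.1134857 + (1.1134857 − 1.1129797)/15 = 1.1135194
R_{3,2} = (16·1.1135325 − 1.1134857) / 15 = 1.1135356
R_{3,3} = (64·1.1135356 − 1.1135194) / 63 = 1.1135359

1.11354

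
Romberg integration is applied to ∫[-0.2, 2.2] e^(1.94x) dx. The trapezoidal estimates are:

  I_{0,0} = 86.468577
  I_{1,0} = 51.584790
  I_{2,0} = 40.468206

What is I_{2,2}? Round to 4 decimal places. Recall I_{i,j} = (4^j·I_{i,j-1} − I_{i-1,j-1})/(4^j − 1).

36.5497

Richardson extrapolation on the trapezoidal column (denominator 4−1=3):
I_{1,1} = 51.584790 + (51.584790 − 86.468577)/3 = 39.956861
I_{2,1} = (4·40.468206 − 51.584790) / 3 = 36.762678
I_{2,2} = (16·36.762678 − 39.956861) / 15 = 36.549732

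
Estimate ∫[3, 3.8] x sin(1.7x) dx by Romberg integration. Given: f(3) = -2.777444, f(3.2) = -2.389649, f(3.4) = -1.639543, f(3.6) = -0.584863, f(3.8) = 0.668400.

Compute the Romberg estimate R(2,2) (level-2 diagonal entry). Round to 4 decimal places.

-1.1522

R(0,0) (trapezoid, 1 panel, h=0.8000): -0.843618
R(1,0) (trapezoid, 2 panels, h=0.4000): -1.077626
R(2,0) (trapezoid, 4 panels, h=0.2000): -1.133715
R(1,1) = -1.077626 + (-1.077626 − (-0.843618))/3 = -1.155629
R(2,1) = -1.133715 + (-1.133715 − (-1.077626))/3 = -1.152411
R(2,2) = -1.152411 + (-1.152411 − (-1.155629))/15 = -1.152196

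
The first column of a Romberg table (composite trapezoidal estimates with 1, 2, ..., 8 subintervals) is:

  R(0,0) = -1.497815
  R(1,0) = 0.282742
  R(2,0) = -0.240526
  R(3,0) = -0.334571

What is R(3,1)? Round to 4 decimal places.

R(3,1) = (4·(-0.334571) − (-0.240526)) / 3 = -0.365919

-0.3659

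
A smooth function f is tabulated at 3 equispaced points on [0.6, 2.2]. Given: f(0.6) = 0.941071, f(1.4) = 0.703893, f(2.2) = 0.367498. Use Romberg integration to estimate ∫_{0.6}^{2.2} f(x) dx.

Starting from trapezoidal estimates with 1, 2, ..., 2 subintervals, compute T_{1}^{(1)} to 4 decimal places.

T_{0}^{(0)} (trapezoid, 1 panel, h=1.6000): 1.046855
T_{1}^{(0)} (trapezoid, 2 panels, h=0.8000): 1.086542
T_{1}^{(1)} = 1.086542 + (1.086542 − 1.046855)/3 = 1.099771

1.0998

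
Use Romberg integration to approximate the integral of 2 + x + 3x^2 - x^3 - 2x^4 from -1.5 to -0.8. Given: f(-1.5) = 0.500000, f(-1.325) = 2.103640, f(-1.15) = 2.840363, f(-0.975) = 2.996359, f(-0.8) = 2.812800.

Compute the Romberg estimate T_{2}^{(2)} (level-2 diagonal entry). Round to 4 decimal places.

1.7148

T_{0}^{(0)} (trapezoid, 1 panel, h=0.7000): 1.159480
T_{1}^{(0)} (trapezoid, 2 panels, h=0.3500): 1.573867
T_{2}^{(0)} (trapezoid, 4 panels, h=0.1750): 1.679433
T_{1}^{(1)} = 1.573867 + (1.573867 − 1.159480)/3 = 1.711996
T_{2}^{(1)} = 1.679433 + (1.679433 − 1.573867)/3 = 1.714622
T_{2}^{(2)} = 1.714622 + (1.714622 − 1.711996)/15 = 1.714797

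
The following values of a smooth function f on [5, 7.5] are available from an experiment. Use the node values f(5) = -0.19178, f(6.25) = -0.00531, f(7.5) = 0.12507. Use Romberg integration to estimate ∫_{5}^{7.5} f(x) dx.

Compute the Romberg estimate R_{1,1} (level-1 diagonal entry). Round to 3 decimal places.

-0.037

R_{0,0} (trapezoid, 1 panel, h=2.5000): -0.08339
R_{1,0} (trapezoid, 2 panels, h=1.2500): -0.04833
R_{1,1} = -0.04833 + (-0.04833 − (-0.08339))/3 = -0.03664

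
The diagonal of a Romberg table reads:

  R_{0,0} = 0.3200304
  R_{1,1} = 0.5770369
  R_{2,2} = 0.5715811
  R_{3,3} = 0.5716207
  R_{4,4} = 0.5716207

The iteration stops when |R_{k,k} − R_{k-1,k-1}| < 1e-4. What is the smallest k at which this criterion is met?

|R_{1,1} − R_{0,0}| = 0.2570065 ≥ 1e-4
|R_{2,2} − R_{1,1}| = 0.0054558 ≥ 1e-4
|R_{3,3} − R_{2,2}| = 0.0000396 < 1e-4

k = 3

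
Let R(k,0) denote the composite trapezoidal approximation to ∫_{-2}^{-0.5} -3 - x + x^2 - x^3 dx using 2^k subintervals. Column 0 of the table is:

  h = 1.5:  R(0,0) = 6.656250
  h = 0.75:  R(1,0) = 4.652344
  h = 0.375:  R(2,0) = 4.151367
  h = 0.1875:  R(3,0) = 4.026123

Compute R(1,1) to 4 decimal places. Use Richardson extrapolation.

R(1,1) = 4.652344 + (4.652344 − 6.656250)/3 = 3.984375

3.9844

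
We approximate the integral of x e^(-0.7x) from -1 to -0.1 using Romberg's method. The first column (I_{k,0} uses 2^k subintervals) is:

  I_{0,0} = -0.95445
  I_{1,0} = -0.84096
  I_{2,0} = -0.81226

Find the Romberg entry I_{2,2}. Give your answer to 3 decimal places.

-0.803

I_{1,1} = (4·(-0.84096) − (-0.95445)) / 3 = -0.80313
I_{2,1} = (4·(-0.81226) − (-0.84096)) / 3 = -0.80269
I_{2,2} = -0.80269 + (-0.80269 − (-0.80313))/15 = -0.80266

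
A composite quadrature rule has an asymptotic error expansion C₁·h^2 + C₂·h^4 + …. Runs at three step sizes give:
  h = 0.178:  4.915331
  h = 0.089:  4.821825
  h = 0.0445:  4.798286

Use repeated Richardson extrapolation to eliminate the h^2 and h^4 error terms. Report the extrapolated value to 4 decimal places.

First eliminate the h^2 term (factor 2^2 = 4):
  B₁ = (4·4.821825 − 4.915331)/3 = 4.790656
  B₂ = (4·4.798286 − 4.821825)/3 = 4.790440
Then eliminate the h^4 term (factor 2^4 = 16):
  (16·4.790440 − 4.790656)/15 = 4.790426

4.7904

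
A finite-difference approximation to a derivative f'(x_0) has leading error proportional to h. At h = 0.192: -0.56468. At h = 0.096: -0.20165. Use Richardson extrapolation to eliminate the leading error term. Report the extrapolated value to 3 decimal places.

The leading error scales as h; refining by a factor of 2 reduces it by 2^1 = 2.
Extrapolated value = (2·A(h/2) − A(h)) / (2 − 1)
= (2·(-0.20165) − (-0.56468)) / 1
= 0.16138 / 1 = 0.16138

0.161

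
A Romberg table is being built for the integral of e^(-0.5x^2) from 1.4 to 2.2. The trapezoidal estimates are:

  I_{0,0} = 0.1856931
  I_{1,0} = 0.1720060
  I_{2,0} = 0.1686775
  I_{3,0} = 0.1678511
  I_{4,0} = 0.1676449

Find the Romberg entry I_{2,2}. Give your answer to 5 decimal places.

0.16758

I_{1,1} = (4·0.1720060 − 0.1856931) / 3 = 0.1674436
I_{2,1} = (4·0.1686775 − 0.1720060) / 3 = 0.1675680
I_{2,2} = (16·0.1675680 − 0.1674436) / 15 = 0.1675763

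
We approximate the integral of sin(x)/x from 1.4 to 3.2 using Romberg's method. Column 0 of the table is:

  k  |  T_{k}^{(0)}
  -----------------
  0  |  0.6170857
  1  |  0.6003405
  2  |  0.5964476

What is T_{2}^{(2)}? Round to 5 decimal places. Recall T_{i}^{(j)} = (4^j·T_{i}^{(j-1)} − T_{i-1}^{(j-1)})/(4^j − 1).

0.59518

Richardson extrapolation on the trapezoidal column (denominator 4−1=3):
T_{1}^{(1)} = 0.6003405 + (0.6003405 − 0.6170857)/3 = 0.5947588
T_{2}^{(1)} = (4·0.5964476 − 0.6003405) / 3 = 0.5951500
T_{2}^{(2)} = (16·0.5951500 − 0.5947588) / 15 = 0.5951761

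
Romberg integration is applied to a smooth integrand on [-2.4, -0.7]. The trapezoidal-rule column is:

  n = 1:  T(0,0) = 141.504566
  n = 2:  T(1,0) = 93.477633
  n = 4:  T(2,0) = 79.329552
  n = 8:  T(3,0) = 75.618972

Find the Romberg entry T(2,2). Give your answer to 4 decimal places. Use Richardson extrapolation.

74.4232

T(1,1) = 93.477633 + (93.477633 − 141.504566)/3 = 77.468655
T(2,1) = (4·79.329552 − 93.477633) / 3 = 74.613525
T(2,2) = 74.613525 + (74.613525 − 77.468655)/15 = 74.423183
(Column j=1 coincides with Simpson's rule on the same nodes.)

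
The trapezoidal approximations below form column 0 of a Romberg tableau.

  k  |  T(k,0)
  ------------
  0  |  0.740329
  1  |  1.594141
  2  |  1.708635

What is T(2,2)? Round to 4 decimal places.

T(1,1) = 1.594141 + (1.594141 − 0.740329)/3 = 1.878745
T(2,1) = (4·1.708635 − 1.594141) / 3 = 1.746800
T(2,2) = (16·1.746800 − 1.878745) / 15 = 1.738004

1.7380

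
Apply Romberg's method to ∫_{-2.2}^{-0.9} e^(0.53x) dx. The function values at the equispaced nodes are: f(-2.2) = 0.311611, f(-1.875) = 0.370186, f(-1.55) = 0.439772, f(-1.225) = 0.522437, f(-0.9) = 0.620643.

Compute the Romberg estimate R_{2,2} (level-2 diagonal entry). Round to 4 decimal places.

0.5831

R_{0,0} (trapezoid, 1 panel, h=1.3000): 0.605965
R_{1,0} (trapezoid, 2 panels, h=0.6500): 0.588834
R_{2,0} (trapezoid, 4 panels, h=0.3250): 0.584520
R_{1,1} = 0.588834 + (0.588834 − 0.605965)/3 = 0.583124
R_{2,1} = 0.584520 + (0.584520 − 0.588834)/3 = 0.583082
R_{2,2} = 0.583082 + (0.583082 − 0.583124)/15 = 0.583079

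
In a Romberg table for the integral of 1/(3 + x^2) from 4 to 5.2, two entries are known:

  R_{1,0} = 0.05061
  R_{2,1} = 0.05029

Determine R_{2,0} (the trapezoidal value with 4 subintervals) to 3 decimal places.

From R_{2,1} = (4·R_{2,0} − R_{1,0})/3, solve for R_{2,0}:
4·R_{2,0} = 3·0.05029 + 0.05061 = 0.20148
R_{2,0} = 0.05037

0.050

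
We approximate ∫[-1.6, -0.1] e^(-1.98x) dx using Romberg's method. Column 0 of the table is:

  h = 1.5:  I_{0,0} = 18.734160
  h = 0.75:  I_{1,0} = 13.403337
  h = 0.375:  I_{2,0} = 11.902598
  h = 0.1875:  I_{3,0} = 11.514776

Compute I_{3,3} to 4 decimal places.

11.3843

Richardson extrapolation on the trapezoidal column (denominator 4−1=3):
I_{1,1} = (4·13.403337 − 18.734160) / 3 = 11.626396
I_{2,1} = (4·11.902598 − 13.403337) / 3 = 11.402352
I_{3,1} = 11.514776 + (11.514776 − 11.902598)/3 = 11.385502
I_{2,2} = 11.402352 + (11.402352 − 11.626396)/15 = 11.387416
I_{3,2} = (16·11.385502 − 11.402352) / 15 = 11.384379
I_{3,3} = (64·11.384379 − 11.387416) / 63 = 11.384331
(Column j=1 coincides with Simpson's rule on the same nodes.)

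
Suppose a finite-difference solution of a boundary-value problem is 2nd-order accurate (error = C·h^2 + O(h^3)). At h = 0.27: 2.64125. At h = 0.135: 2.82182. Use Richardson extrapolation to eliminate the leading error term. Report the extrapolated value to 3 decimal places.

2.882

The leading error scales as h^2; refining by a factor of 2 reduces it by 2^2 = 4.
Extrapolated value = (4·A(h/2) − A(h)) / (4 − 1)
= (4·2.82182 − 2.64125) / 3
= 8.64603 / 3 = 2.88201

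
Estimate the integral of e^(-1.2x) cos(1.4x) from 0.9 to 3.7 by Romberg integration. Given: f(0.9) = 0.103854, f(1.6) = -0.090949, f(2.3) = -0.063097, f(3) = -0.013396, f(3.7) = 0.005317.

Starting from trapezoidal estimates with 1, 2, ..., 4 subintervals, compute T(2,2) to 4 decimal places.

-0.1037

T(0,0) (trapezoid, 1 panel, h=2.8000): 0.152839
T(1,0) (trapezoid, 2 panels, h=1.4000): -0.011916
T(2,0) (trapezoid, 4 panels, h=0.7000): -0.079000
T(1,1) = -0.011916 + (-0.011916 − 0.152839)/3 = -0.066834
T(2,1) = -0.079000 + (-0.079000 − (-0.011916))/3 = -0.101361
T(2,2) = -0.101361 + (-0.101361 − (-0.066834))/15 = -0.103663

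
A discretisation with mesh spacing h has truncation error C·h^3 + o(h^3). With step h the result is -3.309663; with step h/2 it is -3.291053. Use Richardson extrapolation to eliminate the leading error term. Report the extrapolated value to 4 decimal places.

-3.2884

Extrapolated value = (8·A(h/2) − A(h)) / (8 − 1)
= (8·(-3.291053) − (-3.309663)) / 7
= -23.018761 / 7 = -3.288394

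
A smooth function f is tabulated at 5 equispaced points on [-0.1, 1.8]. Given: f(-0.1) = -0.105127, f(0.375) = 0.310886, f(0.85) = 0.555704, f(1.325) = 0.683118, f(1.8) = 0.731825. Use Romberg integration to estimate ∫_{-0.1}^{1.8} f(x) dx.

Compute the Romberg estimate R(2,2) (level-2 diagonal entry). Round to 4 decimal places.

0.9049

R(0,0) (trapezoid, 1 panel, h=1.9000): 0.595363
R(1,0) (trapezoid, 2 panels, h=0.9500): 0.825600
R(2,0) (trapezoid, 4 panels, h=0.4750): 0.884952
R(1,1) = 0.825600 + (0.825600 − 0.595363)/3 = 0.902346
R(2,1) = 0.884952 + (0.884952 − 0.825600)/3 = 0.904736
R(2,2) = 0.904736 + (0.904736 − 0.902346)/15 = 0.904895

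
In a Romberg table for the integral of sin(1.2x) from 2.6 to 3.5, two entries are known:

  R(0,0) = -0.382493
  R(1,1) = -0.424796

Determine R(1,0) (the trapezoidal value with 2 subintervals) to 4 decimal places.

From R(1,1) = (4·R(1,0) − R(0,0))/3, solve for R(1,0):
4·R(1,0) = 3·(-0.424796) + (-0.382493) = -1.656881
R(1,0) = -0.414220

-0.4142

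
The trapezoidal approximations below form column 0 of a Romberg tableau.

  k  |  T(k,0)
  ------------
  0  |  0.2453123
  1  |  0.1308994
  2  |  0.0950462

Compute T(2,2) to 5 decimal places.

0.08245

T(1,1) = 0.1308994 + (0.1308994 − 0.2453123)/3 = 0.0927618
T(2,1) = (4·0.0950462 − 0.1308994) / 3 = 0.0830951
T(2,2) = (16·0.0830951 − 0.0927618) / 15 = 0.0824507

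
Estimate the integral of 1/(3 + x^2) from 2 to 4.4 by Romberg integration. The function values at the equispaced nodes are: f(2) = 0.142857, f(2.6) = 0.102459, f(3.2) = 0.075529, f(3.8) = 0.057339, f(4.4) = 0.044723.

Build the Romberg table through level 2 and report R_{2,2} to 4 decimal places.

R_{0,0} (trapezoid, 1 panel, h=2.4000): 0.225096
R_{1,0} (trapezoid, 2 panels, h=1.2000): 0.203183
R_{2,0} (trapezoid, 4 panels, h=0.6000): 0.197470
R_{1,1} = 0.203183 + (0.203183 − 0.225096)/3 = 0.195879
R_{2,1} = 0.197470 + (0.197470 − 0.203183)/3 = 0.195566
R_{2,2} = 0.195566 + (0.195566 − 0.195879)/15 = 0.195545

0.1955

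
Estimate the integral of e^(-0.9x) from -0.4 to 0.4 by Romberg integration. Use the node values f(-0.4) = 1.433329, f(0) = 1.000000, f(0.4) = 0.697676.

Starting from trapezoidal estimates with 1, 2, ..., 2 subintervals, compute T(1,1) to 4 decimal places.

T(0,0) (trapezoid, 1 panel, h=0.8000): 0.852402
T(1,0) (trapezoid, 2 panels, h=0.4000): 0.826201
T(1,1) = 0.826201 + (0.826201 − 0.852402)/3 = 0.817467

0.8175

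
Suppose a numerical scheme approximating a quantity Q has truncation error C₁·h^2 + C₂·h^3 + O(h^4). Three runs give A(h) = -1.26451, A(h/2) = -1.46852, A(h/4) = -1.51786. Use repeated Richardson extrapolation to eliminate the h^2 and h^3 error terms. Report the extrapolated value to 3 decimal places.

First eliminate the h^2 term (factor 2^2 = 4):
  B₁ = (4·(-1.46852) − (-1.26451))/3 = -1.53652
  B₂ = (4·(-1.51786) − (-1.46852))/3 = -1.53431
Then eliminate the h^3 term (factor 2^3 = 8):
  (8·(-1.53431) − (-1.53652))/7 = -1.53399

-1.534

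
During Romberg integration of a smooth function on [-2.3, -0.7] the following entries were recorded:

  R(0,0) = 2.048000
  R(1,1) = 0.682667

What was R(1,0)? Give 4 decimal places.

1.0240

From R(1,1) = (4·R(1,0) − R(0,0))/3, solve for R(1,0):
4·R(1,0) = 3·0.682667 + 2.048000 = 4.096001
R(1,0) = 1.024000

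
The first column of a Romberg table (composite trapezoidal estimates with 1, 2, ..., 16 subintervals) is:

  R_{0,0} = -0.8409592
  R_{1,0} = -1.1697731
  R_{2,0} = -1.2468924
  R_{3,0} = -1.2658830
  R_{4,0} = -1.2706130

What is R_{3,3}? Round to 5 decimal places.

-1.27219

R_{1,1} = -1.1697731 + (-1.1697731 − (-0.8409592))/3 = -1.2793777
R_{2,1} = (4·(-1.2468924) − (-1.1697731)) / 3 = -1.2725988
R_{3,1} = (4·(-1.2658830) − (-1.2468924)) / 3 = -1.2722132
R_{2,2} = (16·(-1.2725988) − (-1.2793777)) / 15 = -1.2721469
R_{3,2} = -1.2722132 + (-1.2722132 − (-1.2725988))/15 = -1.2721875
R_{3,3} = -1.2721875 + (-1.2721875 − (-1.2721469))/63 = -1.2721881
(Column j=1 coincides with Simpson's rule on the same nodes.)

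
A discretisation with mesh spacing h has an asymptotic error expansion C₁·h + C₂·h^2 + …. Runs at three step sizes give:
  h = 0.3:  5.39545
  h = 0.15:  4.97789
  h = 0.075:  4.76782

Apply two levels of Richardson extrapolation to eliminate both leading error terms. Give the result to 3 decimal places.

4.557

First eliminate the h term (factor 2^1 = 2):
  B₁ = (2·4.97789 − 5.39545)/1 = 4.56033
  B₂ = (2·4.76782 − 4.97789)/1 = 4.55775
Then eliminate the h^2 term (factor 2^2 = 4):
  (4·4.55775 − 4.56033)/3 = 4.55689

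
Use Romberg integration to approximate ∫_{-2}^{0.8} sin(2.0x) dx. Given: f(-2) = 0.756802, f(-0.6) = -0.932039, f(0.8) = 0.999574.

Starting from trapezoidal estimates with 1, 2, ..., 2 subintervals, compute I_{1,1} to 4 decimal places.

I_{0,0} (trapezoid, 1 panel, h=2.8000): 2.458926
I_{1,0} (trapezoid, 2 panels, h=1.4000): -0.075391
I_{1,1} = -0.075391 + (-0.075391 − 2.458926)/3 = -0.920163

-0.9202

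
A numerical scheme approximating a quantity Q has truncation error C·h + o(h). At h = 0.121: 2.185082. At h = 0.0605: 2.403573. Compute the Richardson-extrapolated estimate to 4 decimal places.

2.6221

The leading error scales as h; refining by a factor of 2 reduces it by 2^1 = 2.
Extrapolated value = (2·A(h/2) − A(h)) / (2 − 1)
= (2·2.403573 − 2.185082) / 1
= 2.622064 / 1 = 2.622064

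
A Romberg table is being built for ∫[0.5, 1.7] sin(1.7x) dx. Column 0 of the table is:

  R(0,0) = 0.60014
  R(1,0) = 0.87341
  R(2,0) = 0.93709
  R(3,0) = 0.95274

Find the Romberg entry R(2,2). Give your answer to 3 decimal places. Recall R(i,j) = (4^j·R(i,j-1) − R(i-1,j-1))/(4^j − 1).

0.958

Richardson extrapolation on the trapezoidal column (denominator 4−1=3):
R(1,1) = (4·0.87341 − 0.60014) / 3 = 0.96450
R(2,1) = (4·0.93709 − 0.87341) / 3 = 0.95832
R(2,2) = (16·0.95832 − 0.96450) / 15 = 0.95791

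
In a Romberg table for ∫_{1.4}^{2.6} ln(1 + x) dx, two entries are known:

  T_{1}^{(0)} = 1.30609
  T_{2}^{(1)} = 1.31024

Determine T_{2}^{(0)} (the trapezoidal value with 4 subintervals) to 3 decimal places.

1.309

From T_{2}^{(1)} = (4·T_{2}^{(0)} − T_{1}^{(0)})/3, solve for T_{2}^{(0)}:
4·T_{2}^{(0)} = 3·1.31024 + 1.30609 = 5.23681
T_{2}^{(0)} = 1.30920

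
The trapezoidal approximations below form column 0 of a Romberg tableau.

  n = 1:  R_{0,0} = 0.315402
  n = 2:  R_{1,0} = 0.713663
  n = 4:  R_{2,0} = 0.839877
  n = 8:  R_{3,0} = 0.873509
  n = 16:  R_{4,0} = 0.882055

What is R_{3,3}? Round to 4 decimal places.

0.8849

Richardson extrapolation on the trapezoidal column (denominator 4−1=3):
R_{1,1} = 0.713663 + (0.713663 − 0.315402)/3 = 0.846417
R_{2,1} = 0.839877 + (0.839877 − 0.713663)/3 = 0.881948
R_{3,1} = 0.873509 + (0.873509 − 0.839877)/3 = 0.884720
R_{2,2} = (16·0.881948 − 0.846417) / 15 = 0.884317
R_{3,2} = 0.884720 + (0.884720 − 0.881948)/15 = 0.884905
R_{3,3} = 0.884905 + (0.884905 − 0.884317)/63 = 0.884914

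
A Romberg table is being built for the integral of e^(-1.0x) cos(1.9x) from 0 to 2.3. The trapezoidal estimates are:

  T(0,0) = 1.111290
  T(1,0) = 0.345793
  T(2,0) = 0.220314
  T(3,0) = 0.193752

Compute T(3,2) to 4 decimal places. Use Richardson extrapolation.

0.1853

Richardson extrapolation on the trapezoidal column (denominator 4−1=3):
T(2,1) = (4·0.220314 − 0.345793) / 3 = 0.178488
T(3,1) = 0.193752 + (0.193752 − 0.220314)/3 = 0.184898
T(3,2) = 0.184898 + (0.184898 − 0.178488)/15 = 0.185325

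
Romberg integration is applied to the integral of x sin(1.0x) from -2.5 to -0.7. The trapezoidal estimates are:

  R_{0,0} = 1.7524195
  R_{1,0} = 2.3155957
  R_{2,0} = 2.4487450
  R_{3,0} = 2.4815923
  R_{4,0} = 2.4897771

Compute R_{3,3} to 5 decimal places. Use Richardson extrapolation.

2.49250

R_{1,1} = 2.3155957 + (2.3155957 − 1.7524195)/3 = 2.5033211
R_{2,1} = (4·2.4487450 − 2.3155957) / 3 = 2.4931281
R_{3,1} = 2.4815923 + (2.4815923 − 2.4487450)/3 = 2.4925414
R_{2,2} = (16·2.4931281 − 2.5033211) / 15 = 2.4924486
R_{3,2} = (16·2.4925414 − 2.4931281) / 15 = 2.4925023
R_{3,3} = 2.4925023 + (2.4925023 − 2.4924486)/63 = 2.4925032
(Column j=1 coincides with Simpson's rule on the same nodes.)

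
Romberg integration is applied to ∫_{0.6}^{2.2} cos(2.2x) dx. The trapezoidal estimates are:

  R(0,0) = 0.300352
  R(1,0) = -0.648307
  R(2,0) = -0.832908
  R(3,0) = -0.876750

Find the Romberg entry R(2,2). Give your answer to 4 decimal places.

-0.8898

Richardson extrapolation on the trapezoidal column (denominator 4−1=3):
R(1,1) = -0.648307 + (-0.648307 − 0.300352)/3 = -0.964527
R(2,1) = -0.832908 + (-0.832908 − (-0.648307))/3 = -0.894442
R(2,2) = -0.894442 + (-0.894442 − (-0.964527))/15 = -0.889770
(Column j=1 coincides with Simpson's rule on the same nodes.)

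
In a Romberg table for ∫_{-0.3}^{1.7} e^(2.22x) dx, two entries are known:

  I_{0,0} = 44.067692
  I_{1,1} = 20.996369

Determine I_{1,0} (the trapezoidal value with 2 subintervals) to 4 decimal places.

26.7642

From I_{1,1} = (4·I_{1,0} − I_{0,0})/3, solve for I_{1,0}:
4·I_{1,0} = 3·20.996369 + 44.067692 = 107.056799
I_{1,0} = 26.764200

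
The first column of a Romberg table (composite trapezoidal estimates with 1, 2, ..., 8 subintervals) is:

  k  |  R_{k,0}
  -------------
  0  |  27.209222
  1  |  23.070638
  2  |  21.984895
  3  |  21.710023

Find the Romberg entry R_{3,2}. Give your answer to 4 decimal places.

21.6181

Richardson extrapolation on the trapezoidal column (denominator 4−1=3):
R_{2,1} = (4·21.984895 − 23.070638) / 3 = 21.622981
R_{3,1} = 21.710023 + (21.710023 − 21.984895)/3 = 21.618399
R_{3,2} = 21.618399 + (21.618399 − 21.622981)/15 = 21.618094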